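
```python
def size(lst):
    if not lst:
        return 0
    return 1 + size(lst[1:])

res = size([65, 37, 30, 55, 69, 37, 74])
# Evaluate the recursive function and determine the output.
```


size([65, 37, 30, 55, 69, 37, 74])
= 1 + size([37, 30, 55, 69, 37, 74])
= 1 + 1 + size([30, 55, 69, 37, 74])
= 1 + 1 + 1 + size([55, 69, 37, 74])
= 1 + 1 + 1 + 1 + size([69, 37, 74])
= 1 + 1 + 1 + 1 + 1 + size([37, 74])
= 1 + 1 + 1 + 1 + 1 + 1 + size([74])
= 1 + 1 + 1 + 1 + 1 + 1 + 1 + size([])
= 1 + 1 + 1 + 1 + 1 + 1 + 1 + 0
= 7


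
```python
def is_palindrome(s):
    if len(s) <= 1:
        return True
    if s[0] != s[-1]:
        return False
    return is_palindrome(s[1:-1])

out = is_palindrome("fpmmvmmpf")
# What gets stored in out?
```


is_palindrome("fpmmvmmpf")
"fpmmvmmpf": s[0]='f' == s[-1]='f' -> is_palindrome("pmmvmmp")
"pmmvmmp": s[0]='p' == s[-1]='p' -> is_palindrome("mmvmm")
"mmvmm": s[0]='m' == s[-1]='m' -> is_palindrome("mvm")
"mvm": s[0]='m' == s[-1]='m' -> is_palindrome("v")
"v": len <= 1 -> True
= True


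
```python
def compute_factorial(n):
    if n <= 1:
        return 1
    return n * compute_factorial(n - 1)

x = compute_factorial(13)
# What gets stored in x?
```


compute_factorial(13)
= 13 * compute_factorial(12)
= 13 * 12 * compute_factorial(11)
= 13 * 12 * 11 * compute_factorial(10)
= 13 * 12 * 11 * 10 * compute_factorial(9)
= 13 * 12 * 11 * 10 * 9 * compute_factorial(8)
= 13 * 12 * 11 * 10 * 9 * 8 * compute_factorial(7)
= 13 * 12 * 11 * 10 * 9 * 8 * 7 * compute_factorial(6)
= 13 * 12 * 11 * 10 * 9 * 8 * 7 * 6 * compute_factorial(5)
= 13 * 12 * 11 * 10 * 9 * 8 * 7 * 6 * 5 * compute_factorial(4)
= 13 * 12 * 11 * 10 * 9 * 8 * 7 * 6 * 5 * 4 * compute_factorial(3)
= 13 * 12 * 11 * 10 * 9 * 8 * 7 * 6 * 5 * 4 * 3 * compute_factorial(2)
= 13 * 12 * 11 * 10 * 9 * 8 * 7 * 6 * 5 * 4 * 3 * 2 * compute_factorial(1)
= 13 * 12 * 11 * 10 * 9 * 8 * 7 * 6 * 5 * 4 * 3 * 2 * 1
= 6227020800


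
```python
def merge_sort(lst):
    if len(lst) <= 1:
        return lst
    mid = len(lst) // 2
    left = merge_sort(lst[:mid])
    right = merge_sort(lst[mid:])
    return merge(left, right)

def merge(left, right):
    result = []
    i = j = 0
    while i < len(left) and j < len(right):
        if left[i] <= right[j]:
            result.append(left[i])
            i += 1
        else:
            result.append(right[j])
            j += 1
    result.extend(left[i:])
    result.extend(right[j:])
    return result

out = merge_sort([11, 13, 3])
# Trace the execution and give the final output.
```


merge_sort([11, 13, 3])
Split into [11] and [13, 3]
Left sorted: [11]
Right sorted: [3, 13]
Merge [11] and [3, 13]
= [3, 11, 13]


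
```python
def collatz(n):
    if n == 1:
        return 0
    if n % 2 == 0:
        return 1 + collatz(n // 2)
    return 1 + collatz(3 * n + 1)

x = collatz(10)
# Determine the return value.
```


collatz(10)
10 is even -> collatz(5)
5 is odd -> 3*5+1 = 16 -> collatz(16)
16 is even -> collatz(8)
8 is even -> collatz(4)
4 is even -> collatz(2)
2 is even -> collatz(1)
Reached 1 after 6 steps
= 6


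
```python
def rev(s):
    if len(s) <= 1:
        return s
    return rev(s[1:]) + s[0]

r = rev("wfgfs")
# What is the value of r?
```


rev("wfgfs")
= rev("fgfs") + "w"
= rev("gfs") + "f" + "w"
= rev("fs") + "g" + "f" + "w"
= rev("s") + "f" + "g" + "f" + "w"
= "s" + "f" + "g" + "f" + "w"
= "sfgfw"


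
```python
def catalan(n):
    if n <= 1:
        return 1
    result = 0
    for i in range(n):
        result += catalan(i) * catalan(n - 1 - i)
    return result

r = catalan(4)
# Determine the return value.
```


catalan(4)
= sum of catalan(i) * catalan(4-1-i) for i in 0..3
First compute sub-values bottom-up:
  catalan(0) = 1, catalan(1) = 1
  catalan(2) = 1*1 + 1*1 = 2
  catalan(3) = 1*2 + 1*1 + 2*1 = 5
Now catalan(4):
  catalan(0)*catalan(3) = 1*5 = 5
  catalan(1)*catalan(2) = 1*2 = 2
  catalan(2)*catalan(1) = 2*1 = 2
  catalan(3)*catalan(0) = 5*1 = 5
= 5 + 2 + 2 + 5
= 14


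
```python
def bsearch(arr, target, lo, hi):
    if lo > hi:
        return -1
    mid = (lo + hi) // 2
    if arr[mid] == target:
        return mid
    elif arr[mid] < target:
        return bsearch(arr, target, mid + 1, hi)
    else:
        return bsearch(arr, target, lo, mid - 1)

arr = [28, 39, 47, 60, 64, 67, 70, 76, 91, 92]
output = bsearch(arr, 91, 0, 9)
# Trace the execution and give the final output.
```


bsearch(arr, 91, 0, 9)
lo=0, hi=9, mid=4, arr[mid]=64
64 < 91, search right half
lo=5, hi=9, mid=7, arr[mid]=76
76 < 91, search right half
lo=8, hi=9, mid=8, arr[mid]=91
arr[8] == 91, found at index 8
= 8


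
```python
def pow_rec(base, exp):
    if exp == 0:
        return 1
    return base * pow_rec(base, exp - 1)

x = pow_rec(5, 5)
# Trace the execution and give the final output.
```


pow_rec(5, 5)
= 5 * pow_rec(5, 4)
= 5 * 5 * pow_rec(5, 3)
= 5 * 5 * 5 * pow_rec(5, 2)
= 5 * 5 * 5 * 5 * pow_rec(5, 1)
= 5 * 5 * 5 * 5 * 5 * pow_rec(5, 0)
= 5 * 5 * 5 * 5 * 5 * 1
= 3125


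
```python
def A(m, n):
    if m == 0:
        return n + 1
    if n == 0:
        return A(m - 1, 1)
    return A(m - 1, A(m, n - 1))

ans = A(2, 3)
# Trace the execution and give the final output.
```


A(2, 3)
= A(1, A(2, 2))
First compute A(2, 2) = 7
= A(1, 7)
= 9


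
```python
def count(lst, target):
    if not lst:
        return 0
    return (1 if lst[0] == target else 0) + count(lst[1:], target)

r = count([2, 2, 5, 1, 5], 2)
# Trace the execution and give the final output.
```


count([2, 2, 5, 1, 5], 2)
lst[0]=2 == 2: 1 + count([2, 5, 1, 5], 2)
lst[0]=2 == 2: 1 + count([5, 1, 5], 2)
lst[0]=5 != 2: 0 + count([1, 5], 2)
lst[0]=1 != 2: 0 + count([5], 2)
lst[0]=5 != 2: 0 + count([], 2)
= 2


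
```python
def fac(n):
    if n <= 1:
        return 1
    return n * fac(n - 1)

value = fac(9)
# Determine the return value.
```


fac(9)
= 9 * fac(8)
= 9 * 8 * fac(7)
= 9 * 8 * 7 * fac(6)
= 9 * 8 * 7 * 6 * fac(5)
= 9 * 8 * 7 * 6 * 5 * fac(4)
= 9 * 8 * 7 * 6 * 5 * 4 * fac(3)
= 9 * 8 * 7 * 6 * 5 * 4 * 3 * fac(2)
= 9 * 8 * 7 * 6 * 5 * 4 * 3 * 2 * fac(1)
= 9 * 8 * 7 * 6 * 5 * 4 * 3 * 2 * 1
= 362880


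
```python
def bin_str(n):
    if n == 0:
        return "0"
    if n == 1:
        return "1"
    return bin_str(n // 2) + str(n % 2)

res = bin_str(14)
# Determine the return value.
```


bin_str(14)
= bin_str(7) + "0"
= bin_str(3) + "1" + "0"
= bin_str(1) + "1" + "1" + "0"
= "1" + "1" + "1" + "0"
= "1110"


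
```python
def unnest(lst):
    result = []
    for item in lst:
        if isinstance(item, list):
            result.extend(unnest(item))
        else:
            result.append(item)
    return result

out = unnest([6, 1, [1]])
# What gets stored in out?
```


unnest([6, 1, [1]])
Processing each element:
  6 is not a list -> append 6
  1 is not a list -> append 1
  [1] is a list -> unnest recursively -> [1]
= [6, 1, 1]


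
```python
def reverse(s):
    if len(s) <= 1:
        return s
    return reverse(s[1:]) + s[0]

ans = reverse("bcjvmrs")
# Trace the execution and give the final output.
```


reverse("bcjvmrs")
= reverse("cjvmrs") + "b"
= reverse("jvmrs") + "c" + "b"
= reverse("vmrs") + "j" + "c" + "b"
= reverse("mrs") + "v" + "j" + "c" + "b"
= reverse("rs") + "m" + "v" + "j" + "c" + "b"
= reverse("s") + "r" + "m" + "v" + "j" + "c" + "b"
= "s" + "r" + "m" + "v" + "j" + "c" + "b"
= "srmvjcb"


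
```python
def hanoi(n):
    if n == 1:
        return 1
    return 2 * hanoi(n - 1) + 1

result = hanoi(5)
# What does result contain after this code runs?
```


hanoi(5)
= 2 * hanoi(4) + 1
= 2 * (2 * hanoi(3) + 1) + 1
= 2 * (2 * (2 * hanoi(2) + 1) + 1) + 1
= 2 * (2 * (2 * (2 * hanoi(1) + 1) + 1) + 1) + 1
Now compute bottom-up:
hanoi(1) = 1
hanoi(2) = 2 * 1 + 1 = 3
hanoi(3) = 2 * 3 + 1 = 7
hanoi(4) = 2 * 7 + 1 = 15
hanoi(5) = 2 * 15 + 1 = 31
= 31


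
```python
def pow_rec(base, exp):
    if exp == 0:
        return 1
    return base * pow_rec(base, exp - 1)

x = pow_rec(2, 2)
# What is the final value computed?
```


pow_rec(2, 2)
= 2 * pow_rec(2, 1)
= 2 * 2 * pow_rec(2, 0)
= 2 * 2 * 1
= 4


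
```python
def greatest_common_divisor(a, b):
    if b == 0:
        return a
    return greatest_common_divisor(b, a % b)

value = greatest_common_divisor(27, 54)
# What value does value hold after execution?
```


greatest_common_divisor(27, 54)
= greatest_common_divisor(54, 27 % 54) = greatest_common_divisor(54, 27)
= greatest_common_divisor(27, 54 % 27) = greatest_common_divisor(27, 0)
b == 0, return a = 27


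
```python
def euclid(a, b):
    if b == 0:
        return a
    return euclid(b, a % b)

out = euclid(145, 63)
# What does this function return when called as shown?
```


euclid(145, 63)
= euclid(63, 145 % 63) = euclid(63, 19)
= euclid(19, 63 % 19) = euclid(19, 6)
= euclid(6, 19 % 6) = euclid(6, 1)
= euclid(1, 6 % 1) = euclid(1, 0)
b == 0, return a = 1


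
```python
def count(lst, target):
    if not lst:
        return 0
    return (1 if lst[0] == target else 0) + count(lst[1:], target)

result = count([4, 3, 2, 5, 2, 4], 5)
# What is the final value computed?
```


count([4, 3, 2, 5, 2, 4], 5)
lst[0]=4 != 5: 0 + count([3, 2, 5, 2, 4], 5)
lst[0]=3 != 5: 0 + count([2, 5, 2, 4], 5)
lst[0]=2 != 5: 0 + count([5, 2, 4], 5)
lst[0]=5 == 5: 1 + count([2, 4], 5)
lst[0]=2 != 5: 0 + count([4], 5)
lst[0]=4 != 5: 0 + count([], 5)
= 1


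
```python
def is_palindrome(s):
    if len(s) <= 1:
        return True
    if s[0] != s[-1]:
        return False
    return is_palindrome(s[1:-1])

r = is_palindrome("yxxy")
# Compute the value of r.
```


is_palindrome("yxxy")
"yxxy": s[0]='y' == s[-1]='y' -> is_palindrome("xx")
"xx": s[0]='x' == s[-1]='x' -> is_palindrome("")
"": len <= 1 -> True
= True


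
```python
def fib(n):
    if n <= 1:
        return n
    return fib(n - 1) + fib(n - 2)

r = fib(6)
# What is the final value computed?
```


fib(6)
= fib(5) + fib(4)
= (fib(4) + fib(3)) + fib(4)
Computing bottom-up: fib(0)=0, fib(1)=1, fib(2)=1, fib(3)=2, fib(4)=3, fib(5)=5, fib(6)=8
= 8


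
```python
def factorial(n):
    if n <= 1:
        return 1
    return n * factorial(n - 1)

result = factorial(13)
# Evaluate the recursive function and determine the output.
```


factorial(13)
= 13 * factorial(12)
= 13 * 12 * factorial(11)
= 13 * 12 * 11 * factorial(10)
= 13 * 12 * 11 * 10 * factorial(9)
= 13 * 12 * 11 * 10 * 9 * factorial(8)
= 13 * 12 * 11 * 10 * 9 * 8 * factorial(7)
= 13 * 12 * 11 * 10 * 9 * 8 * 7 * factorial(6)
= 13 * 12 * 11 * 10 * 9 * 8 * 7 * 6 * factorial(5)
= 13 * 12 * 11 * 10 * 9 * 8 * 7 * 6 * 5 * factorial(4)
= 13 * 12 * 11 * 10 * 9 * 8 * 7 * 6 * 5 * 4 * factorial(3)
= 13 * 12 * 11 * 10 * 9 * 8 * 7 * 6 * 5 * 4 * 3 * factorial(2)
= 13 * 12 * 11 * 10 * 9 * 8 * 7 * 6 * 5 * 4 * 3 * 2 * factorial(1)
= 13 * 12 * 11 * 10 * 9 * 8 * 7 * 6 * 5 * 4 * 3 * 2 * 1
= 6227020800


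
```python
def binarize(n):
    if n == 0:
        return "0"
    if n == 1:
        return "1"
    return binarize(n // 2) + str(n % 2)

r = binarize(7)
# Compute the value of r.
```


binarize(7)
= binarize(3) + "1"
= binarize(1) + "1" + "1"
= "1" + "1" + "1"
= "111"


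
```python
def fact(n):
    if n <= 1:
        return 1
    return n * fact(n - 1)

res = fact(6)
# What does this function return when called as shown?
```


fact(6)
= 6 * fact(5)
= 6 * 5 * fact(4)
= 6 * 5 * 4 * fact(3)
= 6 * 5 * 4 * 3 * fact(2)
= 6 * 5 * 4 * 3 * 2 * fact(1)
= 6 * 5 * 4 * 3 * 2 * 1
= 720


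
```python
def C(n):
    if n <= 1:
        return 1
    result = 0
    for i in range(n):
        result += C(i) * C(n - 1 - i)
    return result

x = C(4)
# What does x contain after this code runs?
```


C(4)
= sum of C(i) * C(4-1-i) for i in 0..3
First compute sub-values bottom-up:
  C(0) = 1, C(1) = 1
  C(2) = 1*1 + 1*1 = 2
  C(3) = 1*2 + 1*1 + 2*1 = 5
Now C(4):
  C(0)*C(3) = 1*5 = 5
  C(1)*C(2) = 1*2 = 2
  C(2)*C(1) = 2*1 = 2
  C(3)*C(0) = 5*1 = 5
= 5 + 2 + 2 + 5
= 14


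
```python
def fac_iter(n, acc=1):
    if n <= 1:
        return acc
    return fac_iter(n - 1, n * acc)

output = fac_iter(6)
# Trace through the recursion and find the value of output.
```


fac_iter(6, 1)
= fac_iter(5, 6 * 1) = fac_iter(5, 6)
= fac_iter(4, 5 * 6) = fac_iter(4, 30)
= fac_iter(3, 4 * 30) = fac_iter(3, 120)
= fac_iter(2, 3 * 120) = fac_iter(2, 360)
= fac_iter(1, 2 * 360) = fac_iter(1, 720)
n <= 1, return acc = 720


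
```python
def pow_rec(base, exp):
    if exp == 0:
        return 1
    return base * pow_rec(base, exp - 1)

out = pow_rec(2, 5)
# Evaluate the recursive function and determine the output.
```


pow_rec(2, 5)
= 2 * pow_rec(2, 4)
= 2 * 2 * pow_rec(2, 3)
= 2 * 2 * 2 * pow_rec(2, 2)
= 2 * 2 * 2 * 2 * pow_rec(2, 1)
= 2 * 2 * 2 * 2 * 2 * pow_rec(2, 0)
= 2 * 2 * 2 * 2 * 2 * 1
= 32


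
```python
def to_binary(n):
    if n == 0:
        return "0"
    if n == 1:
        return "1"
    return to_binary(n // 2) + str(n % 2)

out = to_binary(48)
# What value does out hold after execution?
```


to_binary(48)
= to_binary(24) + "0"
= to_binary(12) + "0" + "0"
= to_binary(6) + "0" + "0" + "0"
= to_binary(3) + "0" + "0" + "0" + "0"
= to_binary(1) + "1" + "0" + "0" + "0" + "0"
= "1" + "1" + "0" + "0" + "0" + "0"
= "110000"


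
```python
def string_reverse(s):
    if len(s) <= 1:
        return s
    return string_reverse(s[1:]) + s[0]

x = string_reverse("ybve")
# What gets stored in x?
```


string_reverse("ybve")
= string_reverse("bve") + "y"
= string_reverse("ve") + "b" + "y"
= string_reverse("e") + "v" + "b" + "y"
= "e" + "v" + "b" + "y"
= "evby"


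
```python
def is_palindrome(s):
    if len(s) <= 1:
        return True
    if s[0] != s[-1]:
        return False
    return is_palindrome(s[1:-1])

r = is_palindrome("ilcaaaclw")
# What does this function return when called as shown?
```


is_palindrome("ilcaaaclw")
"ilcaaaclw": s[0]='i' != s[-1]='w' -> False
= False


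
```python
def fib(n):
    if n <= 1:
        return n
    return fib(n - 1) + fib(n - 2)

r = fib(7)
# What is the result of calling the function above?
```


fib(7)
= fib(6) + fib(5)
= (fib(5) + fib(4)) + fib(5)
Computing bottom-up: fib(0)=0, fib(1)=1, fib(2)=1, fib(3)=2, fib(4)=3, fib(5)=5, fib(6)=8, fib(7)=13
= 13


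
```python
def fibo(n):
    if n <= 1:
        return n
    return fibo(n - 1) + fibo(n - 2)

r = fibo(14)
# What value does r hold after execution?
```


fibo(14)
= fibo(13) + fibo(12)
= (fibo(12) + fibo(11)) + fibo(12)
Computing bottom-up: fibo(0)=0, fibo(1)=1, fibo(2)=1, fibo(3)=2, fibo(4)=3, fibo(5)=5, fibo(6)=8, fibo(7)=13, fibo(8)=21, fibo(9)=34, fibo(10)=55, fibo(11)=89, fibo(12)=144, fibo(13)=233, fibo(14)=377
= 377


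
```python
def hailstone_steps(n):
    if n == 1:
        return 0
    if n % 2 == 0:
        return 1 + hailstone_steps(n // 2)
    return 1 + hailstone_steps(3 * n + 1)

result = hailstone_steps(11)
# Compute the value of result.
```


hailstone_steps(11)
11 is odd -> 3*11+1 = 34 -> hailstone_steps(34)
34 is even -> hailstone_steps(17)
17 is odd -> 3*17+1 = 52 -> hailstone_steps(52)
52 is even -> hailstone_steps(26)
26 is even -> hailstone_steps(13)
13 is odd -> 3*13+1 = 40 -> hailstone_steps(40)
40 is even -> hailstone_steps(20)
20 is even -> hailstone_steps(10)
10 is even -> hailstone_steps(5)
5 is odd -> 3*5+1 = 16 -> hailstone_steps(16)
16 is even -> hailstone_steps(8)
8 is even -> hailstone_steps(4)
4 is even -> hailstone_steps(2)
2 is even -> hailstone_steps(1)
Reached 1 after 14 steps
= 14


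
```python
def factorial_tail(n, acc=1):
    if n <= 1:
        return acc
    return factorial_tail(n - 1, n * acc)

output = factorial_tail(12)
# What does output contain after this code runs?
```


factorial_tail(12, 1)
= factorial_tail(11, 12 * 1) = factorial_tail(11, 12)
= factorial_tail(10, 11 * 12) = factorial_tail(10, 132)
= factorial_tail(9, 10 * 132) = factorial_tail(9, 1320)
= factorial_tail(8, 9 * 1320) = factorial_tail(8, 11880)
= factorial_tail(7, 8 * 11880) = factorial_tail(7, 95040)
= factorial_tail(6, 7 * 95040) = factorial_tail(6, 665280)
= factorial_tail(5, 6 * 665280) = factorial_tail(5, 3991680)
= factorial_tail(4, 5 * 3991680) = factorial_tail(4, 19958400)
= factorial_tail(3, 4 * 19958400) = factorial_tail(3, 79833600)
= factorial_tail(2, 3 * 79833600) = factorial_tail(2, 239500800)
= factorial_tail(1, 2 * 239500800) = factorial_tail(1, 479001600)
n <= 1, return acc = 479001600


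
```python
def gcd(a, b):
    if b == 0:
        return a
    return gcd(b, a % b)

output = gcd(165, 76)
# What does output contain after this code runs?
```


gcd(165, 76)
= gcd(76, 165 % 76) = gcd(76, 13)
= gcd(13, 76 % 13) = gcd(13, 11)
= gcd(11, 13 % 11) = gcd(11, 2)
= gcd(2, 11 % 2) = gcd(2, 1)
= gcd(1, 2 % 1) = gcd(1, 0)
b == 0, return a = 1


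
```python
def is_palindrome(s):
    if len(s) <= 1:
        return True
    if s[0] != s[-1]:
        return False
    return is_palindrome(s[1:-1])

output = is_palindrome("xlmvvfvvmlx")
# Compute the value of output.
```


is_palindrome("xlmvvfvvmlx")
"xlmvvfvvmlx": s[0]='x' == s[-1]='x' -> is_palindrome("lmvvfvvml")
"lmvvfvvml": s[0]='l' == s[-1]='l' -> is_palindrome("mvvfvvm")
"mvvfvvm": s[0]='m' == s[-1]='m' -> is_palindrome("vvfvv")
"vvfvv": s[0]='v' == s[-1]='v' -> is_palindrome("vfv")
"vfv": s[0]='v' == s[-1]='v' -> is_palindrome("f")
"f": len <= 1 -> True
= True


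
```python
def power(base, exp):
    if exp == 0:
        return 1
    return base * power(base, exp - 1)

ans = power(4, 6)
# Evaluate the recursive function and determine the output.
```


power(4, 6)
= 4 * power(4, 5)
= 4 * 4 * power(4, 4)
= 4 * 4 * 4 * power(4, 3)
= 4 * 4 * 4 * 4 * power(4, 2)
= 4 * 4 * 4 * 4 * 4 * power(4, 1)
= 4 * 4 * 4 * 4 * 4 * 4 * power(4, 0)
= 4 * 4 * 4 * 4 * 4 * 4 * 1
= 4096


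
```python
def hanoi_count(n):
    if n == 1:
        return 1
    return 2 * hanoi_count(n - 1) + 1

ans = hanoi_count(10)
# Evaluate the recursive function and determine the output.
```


hanoi_count(10)
= 2 * hanoi_count(9) + 1
= 2 * (2 * hanoi_count(8) + 1) + 1
= 2 * (2 * (2 * hanoi_count(7) + 1) + 1) + 1
= 2 * (2 * (2 * (2 * hanoi_count(6) + 1) + 1) + 1) + 1
= 2 * (2 * (2 * (2 * (2 * hanoi_count(5) + 1) + 1) + 1) + 1) + 1
= 2 * (2 * (2 * (2 * (2 * (2 * hanoi_count(4) + 1) + 1) + 1) + 1) + 1) + 1
= 2 * (2 * (2 * (2 * (2 * (2 * (2 * hanoi_count(3) + 1) + 1) + 1) + 1) + 1) + 1) + 1
= 2 * (2 * (2 * (2 * (2 * (2 * (2 * (2 * hanoi_count(2) + 1) + 1) + 1) + 1) + 1) + 1) + 1) + 1
= 2 * (2 * (2 * (2 * (2 * (2 * (2 * (2 * (2 * hanoi_count(1) + 1) + 1) + 1) + 1) + 1) + 1) + 1) + 1) + 1
Now compute bottom-up:
hanoi_count(1) = 1
hanoi_count(2) = 2 * 1 + 1 = 3
hanoi_count(3) = 2 * 3 + 1 = 7
hanoi_count(4) = 2 * 7 + 1 = 15
hanoi_count(5) = 2 * 15 + 1 = 31
hanoi_count(6) = 2 * 31 + 1 = 63
hanoi_count(7) = 2 * 63 + 1 = 127
hanoi_count(8) = 2 * 127 + 1 = 255
hanoi_count(9) = 2 * 255 + 1 = 511
hanoi_count(10) = 2 * 511 + 1 = 1023
= 1023


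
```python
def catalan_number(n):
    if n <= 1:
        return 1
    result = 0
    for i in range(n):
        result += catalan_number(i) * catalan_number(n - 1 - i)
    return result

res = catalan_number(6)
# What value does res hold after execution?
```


catalan_number(6)
= sum of catalan_number(i) * catalan_number(6-1-i) for i in 0..5
First compute sub-values bottom-up:
  catalan_number(0) = 1, catalan_number(1) = 1
  catalan_number(2) = 1*1 + 1*1 = 2
  catalan_number(3) = 1*2 + 1*1 + 2*1 = 5
  catalan_number(4) = 1*5 + 1*2 + 2*1 + 5*1 = 14
  catalan_number(5) = 1*14 + 1*5 + 2*2 + 5*1 + 14*1 = 42
Now catalan_number(6):
  catalan_number(0)*catalan_number(5) = 1*42 = 42
  catalan_number(1)*catalan_number(4) = 1*14 = 14
  catalan_number(2)*catalan_number(3) = 2*5 = 10
  catalan_number(3)*catalan_number(2) = 5*2 = 10
  catalan_number(4)*catalan_number(1) = 14*1 = 14
  catalan_number(5)*catalan_number(0) = 42*1 = 42
= 42 + 14 + 10 + 10 + 14 + 42
= 132


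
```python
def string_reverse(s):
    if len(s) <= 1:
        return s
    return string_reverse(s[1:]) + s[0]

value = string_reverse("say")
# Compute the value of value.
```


string_reverse("say")
= string_reverse("ay") + "s"
= string_reverse("y") + "a" + "s"
= "y" + "a" + "s"
= "yas"


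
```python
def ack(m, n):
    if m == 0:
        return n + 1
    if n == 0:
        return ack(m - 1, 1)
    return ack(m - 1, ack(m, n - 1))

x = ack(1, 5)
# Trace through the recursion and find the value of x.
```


ack(1, 5)
= ack(0, ack(1, 4))
First compute ack(1, 4) = 6
= ack(0, 6)
= 7


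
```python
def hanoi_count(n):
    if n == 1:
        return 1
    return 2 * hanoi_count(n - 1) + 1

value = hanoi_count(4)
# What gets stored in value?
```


hanoi_count(4)
= 2 * hanoi_count(3) + 1
= 2 * (2 * hanoi_count(2) + 1) + 1
= 2 * (2 * (2 * hanoi_count(1) + 1) + 1) + 1
Now compute bottom-up:
hanoi_count(1) = 1
hanoi_count(2) = 2 * 1 + 1 = 3
hanoi_count(3) = 2 * 3 + 1 = 7
hanoi_count(4) = 2 * 7 + 1 = 15
= 15


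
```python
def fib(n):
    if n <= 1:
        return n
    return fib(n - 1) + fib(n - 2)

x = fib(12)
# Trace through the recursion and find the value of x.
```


fib(12)
= fib(11) + fib(10)
= (fib(10) + fib(9)) + fib(10)
Computing bottom-up: fib(0)=0, fib(1)=1, fib(2)=1, fib(3)=2, fib(4)=3, fib(5)=5, fib(6)=8, fib(7)=13, fib(8)=21, fib(9)=34, fib(10)=55, fib(11)=89, fib(12)=144
= 144


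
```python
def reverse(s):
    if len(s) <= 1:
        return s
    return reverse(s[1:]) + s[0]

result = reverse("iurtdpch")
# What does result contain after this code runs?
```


reverse("iurtdpch")
= reverse("urtdpch") + "i"
= reverse("rtdpch") + "u" + "i"
= reverse("tdpch") + "r" + "u" + "i"
= reverse("dpch") + "t" + "r" + "u" + "i"
= reverse("pch") + "d" + "t" + "r" + "u" + "i"
= reverse("ch") + "p" + "d" + "t" + "r" + "u" + "i"
= reverse("h") + "c" + "p" + "d" + "t" + "r" + "u" + "i"
= "h" + "c" + "p" + "d" + "t" + "r" + "u" + "i"
= "hcpdtrui"


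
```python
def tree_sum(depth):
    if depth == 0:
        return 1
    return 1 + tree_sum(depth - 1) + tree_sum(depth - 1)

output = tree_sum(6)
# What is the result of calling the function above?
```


tree_sum(6)
= 1 + tree_sum(5) + tree_sum(5)
= 1 + 2 * tree_sum(5)
tree_sum(k) = 2^(k+1) - 1
tree_sum(0) = 1
tree_sum(1) = 3
tree_sum(2) = 7
tree_sum(3) = 15
tree_sum(4) = 31
tree_sum(6) = 2^7 - 1 = 127


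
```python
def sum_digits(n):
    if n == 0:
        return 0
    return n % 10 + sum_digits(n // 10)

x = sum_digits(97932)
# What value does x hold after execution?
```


sum_digits(97932)
= 2 + sum_digits(9793)
= 2 + 3 + sum_digits(979)
= 2 + 3 + 9 + sum_digits(97)
= 2 + 3 + 9 + 7 + sum_digits(9)
= 2 + 3 + 9 + 7 + 9 + sum_digits(0)
= 2 + 3 + 9 + 7 + 9 + 0
= 30


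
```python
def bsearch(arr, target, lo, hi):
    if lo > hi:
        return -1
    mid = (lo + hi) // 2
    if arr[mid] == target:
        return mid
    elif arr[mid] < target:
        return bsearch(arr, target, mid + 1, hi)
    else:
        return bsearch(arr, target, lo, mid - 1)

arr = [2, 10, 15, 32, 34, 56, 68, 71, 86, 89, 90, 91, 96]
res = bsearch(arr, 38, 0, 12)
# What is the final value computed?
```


bsearch(arr, 38, 0, 12)
lo=0, hi=12, mid=6, arr[mid]=68
68 > 38, search left half
lo=0, hi=5, mid=2, arr[mid]=15
15 < 38, search right half
lo=3, hi=5, mid=4, arr[mid]=34
34 < 38, search right half
lo=5, hi=5, mid=5, arr[mid]=56
56 > 38, search left half
lo > hi, target not found, return -1
= -1


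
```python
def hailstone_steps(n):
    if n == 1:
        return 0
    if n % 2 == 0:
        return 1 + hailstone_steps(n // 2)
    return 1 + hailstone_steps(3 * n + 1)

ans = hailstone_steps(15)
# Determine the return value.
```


hailstone_steps(15)
15 is odd -> 3*15+1 = 46 -> hailstone_steps(46)
46 is even -> hailstone_steps(23)
23 is odd -> 3*23+1 = 70 -> hailstone_steps(70)
70 is even -> hailstone_steps(35)
35 is odd -> 3*35+1 = 106 -> hailstone_steps(106)
106 is even -> hailstone_steps(53)
53 is odd -> 3*53+1 = 160 -> hailstone_steps(160)
160 is even -> hailstone_steps(80)
80 is even -> hailstone_steps(40)
40 is even -> hailstone_steps(20)
20 is even -> hailstone_steps(10)
10 is even -> hailstone_steps(5)
5 is odd -> 3*5+1 = 16 -> hailstone_steps(16)
16 is even -> hailstone_steps(8)
8 is even -> hailstone_steps(4)
4 is even -> hailstone_steps(2)
2 is even -> hailstone_steps(1)
Reached 1 after 17 steps
= 17


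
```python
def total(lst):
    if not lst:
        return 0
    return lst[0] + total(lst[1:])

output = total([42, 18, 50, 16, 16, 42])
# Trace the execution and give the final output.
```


total([42, 18, 50, 16, 16, 42])
= 42 + total([18, 50, 16, 16, 42])
= 42 + 18 + total([50, 16, 16, 42])
= 42 + 18 + 50 + total([16, 16, 42])
= 42 + 18 + 50 + 16 + total([16, 42])
= 42 + 18 + 50 + 16 + 16 + total([42])
= 42 + 18 + 50 + 16 + 16 + 42 + total([])
= 42 + 18 + 50 + 16 + 16 + 42 + 0
= 184


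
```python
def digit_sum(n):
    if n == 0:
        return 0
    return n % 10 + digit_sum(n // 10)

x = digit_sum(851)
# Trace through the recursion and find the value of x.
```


digit_sum(851)
= 1 + digit_sum(85)
= 1 + 5 + digit_sum(8)
= 1 + 5 + 8 + digit_sum(0)
= 1 + 5 + 8 + 0
= 14


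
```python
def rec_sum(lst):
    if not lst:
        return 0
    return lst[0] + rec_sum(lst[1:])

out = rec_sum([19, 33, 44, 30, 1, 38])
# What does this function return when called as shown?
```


rec_sum([19, 33, 44, 30, 1, 38])
= 19 + rec_sum([33, 44, 30, 1, 38])
= 19 + 33 + rec_sum([44, 30, 1, 38])
= 19 + 33 + 44 + rec_sum([30, 1, 38])
= 19 + 33 + 44 + 30 + rec_sum([1, 38])
= 19 + 33 + 44 + 30 + 1 + rec_sum([38])
= 19 + 33 + 44 + 30 + 1 + 38 + rec_sum([])
= 19 + 33 + 44 + 30 + 1 + 38 + 0
= 165


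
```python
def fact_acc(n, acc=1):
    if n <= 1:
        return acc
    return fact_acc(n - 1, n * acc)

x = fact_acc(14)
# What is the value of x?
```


fact_acc(14, 1)
= fact_acc(13, 14 * 1) = fact_acc(13, 14)
= fact_acc(12, 13 * 14) = fact_acc(12, 182)
= fact_acc(11, 12 * 182) = fact_acc(11, 2184)
= fact_acc(10, 11 * 2184) = fact_acc(10, 24024)
= fact_acc(9, 10 * 24024) = fact_acc(9, 240240)
= fact_acc(8, 9 * 240240) = fact_acc(8, 2162160)
= fact_acc(7, 8 * 2162160) = fact_acc(7, 17297280)
= fact_acc(6, 7 * 17297280) = fact_acc(6, 121080960)
= fact_acc(5, 6 * 121080960) = fact_acc(5, 726485760)
= fact_acc(4, 5 * 726485760) = fact_acc(4, 3632428800)
= fact_acc(3, 4 * 3632428800) = fact_acc(3, 14529715200)
= fact_acc(2, 3 * 14529715200) = fact_acc(2, 43589145600)
= fact_acc(1, 2 * 43589145600) = fact_acc(1, 87178291200)
n <= 1, return acc = 87178291200


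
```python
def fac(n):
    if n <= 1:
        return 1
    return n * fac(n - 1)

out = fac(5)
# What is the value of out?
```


fac(5)
= 5 * fac(4)
= 5 * 4 * fac(3)
= 5 * 4 * 3 * fac(2)
= 5 * 4 * 3 * 2 * fac(1)
= 5 * 4 * 3 * 2 * 1
= 120


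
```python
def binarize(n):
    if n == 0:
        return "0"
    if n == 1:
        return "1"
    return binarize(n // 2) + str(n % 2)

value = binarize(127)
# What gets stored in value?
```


binarize(127)
= binarize(63) + "1"
= binarize(31) + "1" + "1"
= binarize(15) + "1" + "1" + "1"
= binarize(7) + "1" + "1" + "1" + "1"
= binarize(3) + "1" + "1" + "1" + "1" + "1"
= binarize(1) + "1" + "1" + "1" + "1" + "1" + "1"
= "1" + "1" + "1" + "1" + "1" + "1" + "1"
= "1111111"


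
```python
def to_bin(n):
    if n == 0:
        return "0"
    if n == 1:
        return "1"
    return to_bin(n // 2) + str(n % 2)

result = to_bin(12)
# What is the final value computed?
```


to_bin(12)
= to_bin(6) + "0"
= to_bin(3) + "0" + "0"
= to_bin(1) + "1" + "0" + "0"
= "1" + "1" + "0" + "0"
= "1100"


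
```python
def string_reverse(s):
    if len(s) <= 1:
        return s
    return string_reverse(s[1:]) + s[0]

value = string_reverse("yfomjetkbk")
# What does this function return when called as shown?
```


string_reverse("yfomjetkbk")
= string_reverse("fomjetkbk") + "y"
= string_reverse("omjetkbk") + "f" + "y"
= string_reverse("mjetkbk") + "o" + "f" + "y"
= string_reverse("jetkbk") + "m" + "o" + "f" + "y"
= string_reverse("etkbk") + "j" + "m" + "o" + "f" + "y"
= string_reverse("tkbk") + "e" + "j" + "m" + "o" + "f" + "y"
= string_reverse("kbk") + "t" + "e" + "j" + "m" + "o" + "f" + "y"
= string_reverse("bk") + "k" + "t" + "e" + "j" + "m" + "o" + "f" + "y"
= string_reverse("k") + "b" + "k" + "t" + "e" + "j" + "m" + "o" + "f" + "y"
= "k" + "b" + "k" + "t" + "e" + "j" + "m" + "o" + "f" + "y"
= "kbktejmofy"


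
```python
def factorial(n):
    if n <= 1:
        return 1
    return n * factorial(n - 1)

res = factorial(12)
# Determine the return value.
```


factorial(12)
= 12 * factorial(11)
= 12 * 11 * factorial(10)
= 12 * 11 * 10 * factorial(9)
= 12 * 11 * 10 * 9 * factorial(8)
= 12 * 11 * 10 * 9 * 8 * factorial(7)
= 12 * 11 * 10 * 9 * 8 * 7 * factorial(6)
= 12 * 11 * 10 * 9 * 8 * 7 * 6 * factorial(5)
= 12 * 11 * 10 * 9 * 8 * 7 * 6 * 5 * factorial(4)
= 12 * 11 * 10 * 9 * 8 * 7 * 6 * 5 * 4 * factorial(3)
= 12 * 11 * 10 * 9 * 8 * 7 * 6 * 5 * 4 * 3 * factorial(2)
= 12 * 11 * 10 * 9 * 8 * 7 * 6 * 5 * 4 * 3 * 2 * factorial(1)
= 12 * 11 * 10 * 9 * 8 * 7 * 6 * 5 * 4 * 3 * 2 * 1
= 479001600


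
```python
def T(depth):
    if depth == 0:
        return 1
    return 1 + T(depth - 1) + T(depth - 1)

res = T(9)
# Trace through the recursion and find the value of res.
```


T(9)
= 1 + T(8) + T(8)
= 1 + 2 * T(8)
T(k) = 2^(k+1) - 1
T(0) = 1
T(1) = 3
T(2) = 7
T(3) = 15
T(4) = 31
T(9) = 2^10 - 1 = 1023


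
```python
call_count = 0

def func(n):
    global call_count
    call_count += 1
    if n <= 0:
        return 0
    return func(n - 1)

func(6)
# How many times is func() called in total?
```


func(6) calls func(5) calls ... calls func(0)
Total calls: 6 + 1 (for base case) = 7


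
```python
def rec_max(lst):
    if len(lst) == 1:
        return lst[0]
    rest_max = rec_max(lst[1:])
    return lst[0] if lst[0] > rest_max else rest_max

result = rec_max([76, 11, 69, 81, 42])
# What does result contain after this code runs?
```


rec_max([76, 11, 69, 81, 42])
= compare 76 with rec_max([11, 69, 81, 42])
= compare 11 with rec_max([69, 81, 42])
= compare 69 with rec_max([81, 42])
= compare 81 with rec_max([42])
Base: rec_max([42]) = 42
compare 81 with 42: max = 81
compare 69 with 81: max = 81
compare 11 with 81: max = 81
compare 76 with 81: max = 81
= 81


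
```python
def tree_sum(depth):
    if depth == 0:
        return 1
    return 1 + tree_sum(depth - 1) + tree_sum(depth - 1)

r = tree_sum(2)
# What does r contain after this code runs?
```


tree_sum(2)
= 1 + tree_sum(1) + tree_sum(1)
= 1 + 2 * tree_sum(1)
tree_sum(k) = 2^(k+1) - 1
tree_sum(0) = 1
tree_sum(1) = 3
tree_sum(2) = 7
tree_sum(2) = 2^3 - 1 = 7


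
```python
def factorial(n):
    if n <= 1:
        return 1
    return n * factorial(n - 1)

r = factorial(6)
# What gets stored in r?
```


factorial(6)
= 6 * factorial(5)
= 6 * 5 * factorial(4)
= 6 * 5 * 4 * factorial(3)
= 6 * 5 * 4 * 3 * factorial(2)
= 6 * 5 * 4 * 3 * 2 * factorial(1)
= 6 * 5 * 4 * 3 * 2 * 1
= 720


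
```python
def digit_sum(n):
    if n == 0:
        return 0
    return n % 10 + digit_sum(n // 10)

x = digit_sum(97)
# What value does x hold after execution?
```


digit_sum(97)
= 7 + digit_sum(9)
= 7 + 9 + digit_sum(0)
= 7 + 9 + 0
= 16


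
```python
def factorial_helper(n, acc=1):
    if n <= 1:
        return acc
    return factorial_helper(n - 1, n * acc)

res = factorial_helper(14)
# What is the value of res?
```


factorial_helper(14, 1)
= factorial_helper(13, 14 * 1) = factorial_helper(13, 14)
= factorial_helper(12, 13 * 14) = factorial_helper(12, 182)
= factorial_helper(11, 12 * 182) = factorial_helper(11, 2184)
= factorial_helper(10, 11 * 2184) = factorial_helper(10, 24024)
= factorial_helper(9, 10 * 24024) = factorial_helper(9, 240240)
= factorial_helper(8, 9 * 240240) = factorial_helper(8, 2162160)
= factorial_helper(7, 8 * 2162160) = factorial_helper(7, 17297280)
= factorial_helper(6, 7 * 17297280) = factorial_helper(6, 121080960)
= factorial_helper(5, 6 * 121080960) = factorial_helper(5, 726485760)
= factorial_helper(4, 5 * 726485760) = factorial_helper(4, 3632428800)
= factorial_helper(3, 4 * 3632428800) = factorial_helper(3, 14529715200)
= factorial_helper(2, 3 * 14529715200) = factorial_helper(2, 43589145600)
= factorial_helper(1, 2 * 43589145600) = factorial_helper(1, 87178291200)
n <= 1, return acc = 87178291200


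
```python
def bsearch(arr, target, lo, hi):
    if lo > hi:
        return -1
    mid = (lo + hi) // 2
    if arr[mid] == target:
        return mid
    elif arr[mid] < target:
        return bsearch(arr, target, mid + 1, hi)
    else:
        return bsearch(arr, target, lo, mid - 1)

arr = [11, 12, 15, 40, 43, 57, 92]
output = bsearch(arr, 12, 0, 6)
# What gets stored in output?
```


bsearch(arr, 12, 0, 6)
lo=0, hi=6, mid=3, arr[mid]=40
40 > 12, search left half
lo=0, hi=2, mid=1, arr[mid]=12
arr[1] == 12, found at index 1
= 1


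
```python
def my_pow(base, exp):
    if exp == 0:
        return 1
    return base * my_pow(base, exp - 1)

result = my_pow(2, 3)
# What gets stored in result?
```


my_pow(2, 3)
= 2 * my_pow(2, 2)
= 2 * 2 * my_pow(2, 1)
= 2 * 2 * 2 * my_pow(2, 0)
= 2 * 2 * 2 * 1
= 8


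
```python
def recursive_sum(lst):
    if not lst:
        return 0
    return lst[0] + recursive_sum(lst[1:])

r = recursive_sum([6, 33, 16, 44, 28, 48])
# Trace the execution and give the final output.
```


recursive_sum([6, 33, 16, 44, 28, 48])
= 6 + recursive_sum([33, 16, 44, 28, 48])
= 6 + 33 + recursive_sum([16, 44, 28, 48])
= 6 + 33 + 16 + recursive_sum([44, 28, 48])
= 6 + 33 + 16 + 44 + recursive_sum([28, 48])
= 6 + 33 + 16 + 44 + 28 + recursive_sum([48])
= 6 + 33 + 16 + 44 + 28 + 48 + recursive_sum([])
= 6 + 33 + 16 + 44 + 28 + 48 + 0
= 175


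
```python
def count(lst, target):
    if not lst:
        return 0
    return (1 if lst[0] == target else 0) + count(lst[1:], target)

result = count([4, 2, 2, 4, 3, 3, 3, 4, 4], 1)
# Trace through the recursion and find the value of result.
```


count([4, 2, 2, 4, 3, 3, 3, 4, 4], 1)
lst[0]=4 != 1: 0 + count([2, 2, 4, 3, 3, 3, 4, 4], 1)
lst[0]=2 != 1: 0 + count([2, 4, 3, 3, 3, 4, 4], 1)
lst[0]=2 != 1: 0 + count([4, 3, 3, 3, 4, 4], 1)
lst[0]=4 != 1: 0 + count([3, 3, 3, 4, 4], 1)
lst[0]=3 != 1: 0 + count([3, 3, 4, 4], 1)
lst[0]=3 != 1: 0 + count([3, 4, 4], 1)
lst[0]=3 != 1: 0 + count([4, 4], 1)
lst[0]=4 != 1: 0 + count([4], 1)
lst[0]=4 != 1: 0 + count([], 1)
= 0


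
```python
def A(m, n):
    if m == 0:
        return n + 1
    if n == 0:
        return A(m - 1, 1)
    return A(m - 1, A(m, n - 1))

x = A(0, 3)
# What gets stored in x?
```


A(0, 3)
m == 0: return 3 + 1 = 4
= 4


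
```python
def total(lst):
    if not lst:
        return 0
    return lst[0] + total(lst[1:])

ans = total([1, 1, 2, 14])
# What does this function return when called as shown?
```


total([1, 1, 2, 14])
= 1 + total([1, 2, 14])
= 1 + 1 + total([2, 14])
= 1 + 1 + 2 + total([14])
= 1 + 1 + 2 + 14 + total([])
= 1 + 1 + 2 + 14 + 0
= 18


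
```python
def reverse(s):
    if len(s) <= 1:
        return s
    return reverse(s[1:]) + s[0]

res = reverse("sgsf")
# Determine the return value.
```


reverse("sgsf")
= reverse("gsf") + "s"
= reverse("sf") + "g" + "s"
= reverse("f") + "s" + "g" + "s"
= "f" + "s" + "g" + "s"
= "fsgs"


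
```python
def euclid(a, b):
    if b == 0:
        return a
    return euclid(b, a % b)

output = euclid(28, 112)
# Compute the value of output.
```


euclid(28, 112)
= euclid(112, 28 % 112) = euclid(112, 28)
= euclid(28, 112 % 28) = euclid(28, 0)
b == 0, return a = 28


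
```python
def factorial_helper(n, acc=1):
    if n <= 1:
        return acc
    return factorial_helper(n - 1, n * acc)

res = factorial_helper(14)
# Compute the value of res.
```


factorial_helper(14, 1)
= factorial_helper(13, 14 * 1) = factorial_helper(13, 14)
= factorial_helper(12, 13 * 14) = factorial_helper(12, 182)
= factorial_helper(11, 12 * 182) = factorial_helper(11, 2184)
= factorial_helper(10, 11 * 2184) = factorial_helper(10, 24024)
= factorial_helper(9, 10 * 24024) = factorial_helper(9, 240240)
= factorial_helper(8, 9 * 240240) = factorial_helper(8, 2162160)
= factorial_helper(7, 8 * 2162160) = factorial_helper(7, 17297280)
= factorial_helper(6, 7 * 17297280) = factorial_helper(6, 121080960)
= factorial_helper(5, 6 * 121080960) = factorial_helper(5, 726485760)
= factorial_helper(4, 5 * 726485760) = factorial_helper(4, 3632428800)
= factorial_helper(3, 4 * 3632428800) = factorial_helper(3, 14529715200)
= factorial_helper(2, 3 * 14529715200) = factorial_helper(2, 43589145600)
= factorial_helper(1, 2 * 43589145600) = factorial_helper(1, 87178291200)
n <= 1, return acc = 87178291200


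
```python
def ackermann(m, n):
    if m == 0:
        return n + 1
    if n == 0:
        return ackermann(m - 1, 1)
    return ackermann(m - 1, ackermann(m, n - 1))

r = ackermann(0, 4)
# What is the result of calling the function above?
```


ackermann(0, 4)
m == 0: return 4 + 1 = 5
= 5


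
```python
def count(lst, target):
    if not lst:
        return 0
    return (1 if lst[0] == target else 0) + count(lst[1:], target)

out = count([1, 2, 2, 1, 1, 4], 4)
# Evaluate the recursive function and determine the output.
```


count([1, 2, 2, 1, 1, 4], 4)
lst[0]=1 != 4: 0 + count([2, 2, 1, 1, 4], 4)
lst[0]=2 != 4: 0 + count([2, 1, 1, 4], 4)
lst[0]=2 != 4: 0 + count([1, 1, 4], 4)
lst[0]=1 != 4: 0 + count([1, 4], 4)
lst[0]=1 != 4: 0 + count([4], 4)
lst[0]=4 == 4: 1 + count([], 4)
= 1


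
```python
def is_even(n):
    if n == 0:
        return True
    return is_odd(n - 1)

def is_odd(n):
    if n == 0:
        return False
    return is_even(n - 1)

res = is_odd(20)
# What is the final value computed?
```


is_odd(20)
= is_even(19)
= is_odd(18)
= is_even(17)
= is_odd(16)
= is_even(15)
= is_odd(14)
= is_even(13)
= is_odd(12)
= is_even(11)
= is_odd(10)
= is_even(9)
= is_odd(8)
= is_even(7)
= is_odd(6)
= is_even(5)
= is_odd(4)
= is_even(3)
= is_odd(2)
= is_even(1)
= is_odd(0)
n == 0: return False
= False


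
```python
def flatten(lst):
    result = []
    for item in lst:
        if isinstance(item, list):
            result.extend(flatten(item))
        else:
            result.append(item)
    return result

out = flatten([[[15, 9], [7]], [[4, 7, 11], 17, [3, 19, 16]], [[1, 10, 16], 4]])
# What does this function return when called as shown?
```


flatten([[[15, 9], [7]], [[4, 7, 11], 17, [3, 19, 16]], [[1, 10, 16], 4]])
Processing each element:
  [[15, 9], [7]] is a list -> flatten recursively -> [15, 9, 7]
  [[4, 7, 11], 17, [3, 19, 16]] is a list -> flatten recursively -> [4, 7, 11, 17, 3, 19, 16]
  [[1, 10, 16], 4] is a list -> flatten recursively -> [1, 10, 16, 4]
= [15, 9, 7, 4, 7, 11, 17, 3, 19, 16, 1, 10, 16, 4]


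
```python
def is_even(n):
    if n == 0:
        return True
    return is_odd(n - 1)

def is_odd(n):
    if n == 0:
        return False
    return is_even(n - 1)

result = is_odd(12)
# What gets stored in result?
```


is_odd(12)
= is_even(11)
= is_odd(10)
= is_even(9)
= is_odd(8)
= is_even(7)
= is_odd(6)
= is_even(5)
= is_odd(4)
= is_even(3)
= is_odd(2)
= is_even(1)
= is_odd(0)
n == 0: return False
= False


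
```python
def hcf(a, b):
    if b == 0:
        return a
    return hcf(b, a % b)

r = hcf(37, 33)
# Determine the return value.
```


hcf(37, 33)
= hcf(33, 37 % 33) = hcf(33, 4)
= hcf(4, 33 % 4) = hcf(4, 1)
= hcf(1, 4 % 1) = hcf(1, 0)
b == 0, return a = 1


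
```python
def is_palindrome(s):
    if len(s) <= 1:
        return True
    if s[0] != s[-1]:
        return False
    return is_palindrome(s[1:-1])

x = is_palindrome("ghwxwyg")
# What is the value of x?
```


is_palindrome("ghwxwyg")
"ghwxwyg": s[0]='g' == s[-1]='g' -> is_palindrome("hwxwy")
"hwxwy": s[0]='h' != s[-1]='y' -> False
= False


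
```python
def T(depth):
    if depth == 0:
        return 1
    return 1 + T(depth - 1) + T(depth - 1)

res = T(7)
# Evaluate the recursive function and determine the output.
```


T(7)
= 1 + T(6) + T(6)
= 1 + 2 * T(6)
T(k) = 2^(k+1) - 1
T(0) = 1
T(1) = 3
T(2) = 7
T(3) = 15
T(4) = 31
T(7) = 2^8 - 1 = 255


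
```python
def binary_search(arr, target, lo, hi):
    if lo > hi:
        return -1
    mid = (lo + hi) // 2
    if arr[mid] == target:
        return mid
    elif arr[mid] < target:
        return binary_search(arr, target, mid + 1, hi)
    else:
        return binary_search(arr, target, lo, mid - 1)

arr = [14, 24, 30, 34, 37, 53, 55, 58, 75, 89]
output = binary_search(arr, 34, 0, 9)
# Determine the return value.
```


binary_search(arr, 34, 0, 9)
lo=0, hi=9, mid=4, arr[mid]=37
37 > 34, search left half
lo=0, hi=3, mid=1, arr[mid]=24
24 < 34, search right half
lo=2, hi=3, mid=2, arr[mid]=30
30 < 34, search right half
lo=3, hi=3, mid=3, arr[mid]=34
arr[3] == 34, found at index 3
= 3
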